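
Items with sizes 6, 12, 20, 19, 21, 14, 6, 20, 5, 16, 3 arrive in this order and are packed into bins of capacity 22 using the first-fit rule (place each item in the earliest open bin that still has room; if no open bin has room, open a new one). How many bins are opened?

  6 → bin 1 (new)  [load 6/22]
  12 → bin 1  [load 18/22]
  20 → bin 2 (new)  [load 20/22]
  19 → bin 3 (new)  [load 19/22]
  21 → bin 4 (new)  [load 21/22]
  14 → bin 5 (new)  [load 14/22]
  6 → bin 5  [load 20/22]
  20 → bin 6 (new)  [load 20/22]
  5 → bin 7 (new)  [load 5/22]
  16 → bin 7  [load 21/22]
  3 → bin 1  [load 21/22]
7 bins opened.

7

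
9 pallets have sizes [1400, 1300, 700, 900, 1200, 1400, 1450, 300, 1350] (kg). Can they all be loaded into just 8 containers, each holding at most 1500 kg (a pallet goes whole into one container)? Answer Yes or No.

A valid assignment using 8 containers:
  container 1: 1450 = 1450
  container 2: 1400 = 1400
  container 3: 1400 = 1400
  container 4: 1350 = 1350
  container 5: 1300 = 1300
  container 6: 1200 + 300 = 1500
  container 7: 900 = 900
  container 8: 700 = 700
Every load is within 1500 kg, so 8 containers suffice.

Yes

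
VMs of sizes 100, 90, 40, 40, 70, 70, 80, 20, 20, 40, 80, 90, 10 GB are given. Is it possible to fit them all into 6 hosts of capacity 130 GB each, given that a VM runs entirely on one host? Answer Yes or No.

Total = 750 GB; ⌈750/130⌉ = 6.
7 VMs each exceed half the capacity and cannot share a host, forcing at least 7 hosts.
At least 7 hosts are required, but only 6 are allowed.

No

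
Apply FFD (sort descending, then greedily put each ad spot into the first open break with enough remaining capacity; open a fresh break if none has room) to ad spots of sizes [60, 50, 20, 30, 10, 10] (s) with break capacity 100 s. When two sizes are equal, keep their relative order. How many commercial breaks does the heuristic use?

Sorted descending: 60, 50, 30, 20, 10, 10.
  60 → break 1 (new)  [load 60/100]
  50 → break 2 (new)  [load 50/100]
  30 → break 1  [load 90/100]
  20 → break 2  [load 70/100]
  10 → break 1  [load 100/100]
  10 → break 2  [load 80/100]
2 commercial breaks opened.

2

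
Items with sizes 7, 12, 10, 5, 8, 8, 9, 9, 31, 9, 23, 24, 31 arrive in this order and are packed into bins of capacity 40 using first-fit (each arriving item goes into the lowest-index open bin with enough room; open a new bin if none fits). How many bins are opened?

  7 → bin 1 (new)  [load 7/40]
  12 → bin 1  [load 19/40]
  10 → bin 1  [load 29/40]
  5 → bin 1  [load 34/40]
  8 → bin 2 (new)  [load 8/40]
  8 → bin 2  [load 16/40]
  9 → bin 2  [load 25/40]
  9 → bin 2  [load 34/40]
  31 → bin 3 (new)  [load 31/40]
  9 → bin 3  [load 40/40]
  23 → bin 4 (new)  [load 23/40]
  24 → bin 5 (new)  [load 24/40]
  31 → bin 6 (new)  [load 31/40]
6 bins opened.

6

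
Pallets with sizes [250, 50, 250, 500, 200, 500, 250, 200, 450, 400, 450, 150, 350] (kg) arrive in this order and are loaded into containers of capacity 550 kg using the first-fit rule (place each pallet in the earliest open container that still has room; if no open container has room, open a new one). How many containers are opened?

  250 → container 1 (new)  [load 250/550]
  50 → container 1  [load 300/550]
  250 → container 1  [load 550/550]
  500 → container 2 (new)  [load 500/550]
  200 → container 3 (new)  [load 200/550]
  500 → container 4 (new)  [load 500/550]
  250 → container 3  [load 450/550]
  200 → container 5 (new)  [load 200/550]
  450 → container 6 (new)  [load 450/550]
  400 → container 7 (new)  [load 400/550]
  450 → container 8 (new)  [load 450/550]
  150 → container 5  [load 350/550]
  350 → container 9 (new)  [load 350/550]
9 containers opened.

9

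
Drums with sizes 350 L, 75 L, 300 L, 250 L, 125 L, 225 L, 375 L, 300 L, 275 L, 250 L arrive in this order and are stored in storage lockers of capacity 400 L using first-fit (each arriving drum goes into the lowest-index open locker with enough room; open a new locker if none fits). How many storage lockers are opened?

  350 → locker 1 (new)  [load 350/400]
  75 → locker 2 (new)  [load 75/400]
  300 → locker 2  [load 375/400]
  250 → locker 3 (new)  [load 250/400]
  125 → locker 3  [load 375/400]
  225 → locker 4 (new)  [load 225/400]
  375 → locker 5 (new)  [load 375/400]
  300 → locker 6 (new)  [load 300/400]
  275 → locker 7 (new)  [load 275/400]
  250 → locker 8 (new)  [load 250/400]
8 storage lockers opened.

8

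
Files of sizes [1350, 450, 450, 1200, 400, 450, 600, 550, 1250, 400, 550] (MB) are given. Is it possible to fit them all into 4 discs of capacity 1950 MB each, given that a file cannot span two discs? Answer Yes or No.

No

Total = 7650 MB; ⌈7650/1950⌉ = 4.
The bound of 4 does not rule out 4, but exhaustive search shows no assignment into 4 discs of capacity 1950 MB exists — the minimum is 5.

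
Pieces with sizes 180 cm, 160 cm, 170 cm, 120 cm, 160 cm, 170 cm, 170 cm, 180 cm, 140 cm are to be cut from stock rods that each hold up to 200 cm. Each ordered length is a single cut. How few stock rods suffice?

Total = 180 + 180 + 170 + 170 + 170 + 160 + 160 + 140 + 120 = 1450 cm.
Lower bound: ⌈1450/200⌉ = 8 stock rods.
Also, 9 pieces each exceed 100 cm, and no two of those can share a stock rod, so at least 9 stock rods are needed.
A packing using 9 stock rods:
  stock rod 1: 180 = 180
  stock rod 2: 180 = 180
  stock rod 3: 170 = 170
  stock rod 4: 170 = 170
  stock rod 5: 170 = 170
  stock rod 6: 160 = 160
  stock rod 7: 160 = 160
  stock rod 8: 140 = 140
  stock rod 9: 120 = 120
This matches the lower bound, so 9 is optimal.

9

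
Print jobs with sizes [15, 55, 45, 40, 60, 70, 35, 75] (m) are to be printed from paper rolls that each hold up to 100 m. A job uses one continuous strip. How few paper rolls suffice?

Total = 75 + 70 + 60 + 55 + 45 + 40 + 35 + 15 = 395 m.
Lower bound: ⌈395/100⌉ = 4 paper rolls.
A packing using 5 paper rolls:
  roll 1: 75 + 15 = 90
  roll 2: 70 = 70
  roll 3: 60 + 40 = 100
  roll 4: 55 + 45 = 100
  roll 5: 35 = 35
No arrangement into 4 paper rolls stays within capacity, so 5 is optimal.

5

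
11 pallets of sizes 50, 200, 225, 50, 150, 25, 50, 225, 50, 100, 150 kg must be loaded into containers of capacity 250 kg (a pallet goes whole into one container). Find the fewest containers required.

Total = 225 + 225 + 200 + 150 + 150 + 100 + 50 + 50 + 50 + 50 + 25 = 1275 kg.
Lower bound: ⌈1275/250⌉ = 6 containers.
A packing using 6 containers:
  container 1: 225 + 25 = 250
  container 2: 225 = 225
  container 3: 200 + 50 = 250
  container 4: 150 + 100 = 250
  container 5: 150 + 50 + 50 = 250
  container 6: 50 = 50
This matches the lower bound, so 6 is optimal.

6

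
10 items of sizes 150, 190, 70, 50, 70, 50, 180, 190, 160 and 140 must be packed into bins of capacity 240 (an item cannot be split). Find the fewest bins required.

Total = 190 + 190 + 180 + 160 + 150 + 140 + 70 + 70 + 50 + 50 = 1250.
Lower bound: ⌈1250/240⌉ = 6 bins.
A packing using 6 bins:
  bin 1: 190 + 50 = 240
  bin 2: 190 + 50 = 240
  bin 3: 180 = 180
  bin 4: 160 + 70 = 230
  bin 5: 150 + 70 = 220
  bin 6: 140 = 140
This matches the lower bound, so 6 is optimal.

6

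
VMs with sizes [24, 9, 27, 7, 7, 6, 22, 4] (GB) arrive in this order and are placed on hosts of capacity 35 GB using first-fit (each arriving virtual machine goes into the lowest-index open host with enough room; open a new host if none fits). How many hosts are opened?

4

  24 → host 1 (new)  [load 24/35]
  9 → host 1  [load 33/35]
  27 → host 2 (new)  [load 27/35]
  7 → host 2  [load 34/35]
  7 → host 3 (new)  [load 7/35]
  6 → host 3  [load 13/35]
  22 → host 3  [load 35/35]
  4 → host 4 (new)  [load 4/35]
4 hosts opened.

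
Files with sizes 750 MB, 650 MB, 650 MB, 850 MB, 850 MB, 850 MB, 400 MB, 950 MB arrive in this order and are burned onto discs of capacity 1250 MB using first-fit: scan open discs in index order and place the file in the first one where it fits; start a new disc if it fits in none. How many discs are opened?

  750 → disc 1 (new)  [load 750/1250]
  650 → disc 2 (new)  [load 650/1250]
  650 → disc 3 (new)  [load 650/1250]
  850 → disc 4 (new)  [load 850/1250]
  850 → disc 5 (new)  [load 850/1250]
  850 → disc 6 (new)  [load 850/1250]
  400 → disc 1  [load 1150/1250]
  950 → disc 7 (new)  [load 950/1250]
7 discs opened.

7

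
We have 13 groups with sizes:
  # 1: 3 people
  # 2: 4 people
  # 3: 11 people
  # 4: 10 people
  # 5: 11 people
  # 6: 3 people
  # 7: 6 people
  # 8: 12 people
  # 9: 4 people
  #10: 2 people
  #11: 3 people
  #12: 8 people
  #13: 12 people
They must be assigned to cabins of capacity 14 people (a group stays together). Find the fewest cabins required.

7

Total = 12 + 12 + 11 + 11 + 10 + 8 + 6 + 4 + 4 + 3 + 3 + 3 + 2 = 89 people.
Lower bound: ⌈89/14⌉ = 7 cabins.
A packing using 7 cabins:
  cabin 1: 12 + 2 = 14
  cabin 2: 12 = 12
  cabin 3: 11 + 3 = 14
  cabin 4: 11 + 3 = 14
  cabin 5: 10 + 4 = 14
  cabin 6: 8 + 6 = 14
  cabin 7: 4 + 3 = 7
This matches the lower bound, so 7 is optimal.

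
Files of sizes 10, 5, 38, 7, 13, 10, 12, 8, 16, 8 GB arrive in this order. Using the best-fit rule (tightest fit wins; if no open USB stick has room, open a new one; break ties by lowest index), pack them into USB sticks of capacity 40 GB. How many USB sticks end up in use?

4

  10 → USB stick 1 (new)  [load 10/40]
  5 → USB stick 1  [load 15/40]
  38 → USB stick 2 (new)  [load 38/40]
  7 → USB stick 1  [load 22/40]
  13 → USB stick 1  [load 35/40]
  10 → USB stick 3 (new)  [load 10/40]
  12 → USB stick 3  [load 22/40]
  8 → USB stick 3  [load 30/40]
  16 → USB stick 4 (new)  [load 16/40]
  8 → USB stick 3  [load 38/40]
4 USB sticks opened.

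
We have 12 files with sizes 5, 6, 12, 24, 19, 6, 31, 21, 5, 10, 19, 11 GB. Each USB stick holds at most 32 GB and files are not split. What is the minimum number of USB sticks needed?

6

Total = 31 + 24 + 21 + 19 + 19 + 12 + 11 + 10 + 6 + 6 + 5 + 5 = 169 GB.
Lower bound: ⌈169/32⌉ = 6 USB sticks.
A packing using 6 USB sticks:
  USB stick 1: 31 = 31
  USB stick 2: 24 + 6 = 30
  USB stick 3: 21 + 11 = 32
  USB stick 4: 19 + 12 = 31
  USB stick 5: 19 + 10 = 29
  USB stick 6: 6 + 5 + 5 = 16
This matches the lower bound, so 6 is optimal.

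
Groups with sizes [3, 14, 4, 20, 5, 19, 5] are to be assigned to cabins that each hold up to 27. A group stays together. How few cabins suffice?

3

Total = 20 + 19 + 14 + 5 + 5 + 4 + 3 = 70.
Lower bound: ⌈70/27⌉ = 3 cabins.
A packing using 3 cabins:
  cabin 1: 20 + 5 = 25
  cabin 2: 19 + 5 + 3 = 27
  cabin 3: 14 + 4 = 18
This matches the lower bound, so 3 is optimal.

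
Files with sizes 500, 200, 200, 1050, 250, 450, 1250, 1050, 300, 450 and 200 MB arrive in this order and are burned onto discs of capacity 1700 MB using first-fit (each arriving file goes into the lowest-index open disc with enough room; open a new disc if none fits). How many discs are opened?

4

  500 → disc 1 (new)  [load 500/1700]
  200 → disc 1  [load 700/1700]
  200 → disc 1  [load 900/1700]
  1050 → disc 2 (new)  [load 1050/1700]
  250 → disc 1  [load 1150/1700]
  450 → disc 1  [load 1600/1700]
  1250 → disc 3 (new)  [load 1250/1700]
  1050 → disc 4 (new)  [load 1050/1700]
  300 → disc 2  [load 1350/1700]
  450 → disc 3  [load 1700/1700]
  200 → disc 2  [load 1550/1700]
4 discs opened.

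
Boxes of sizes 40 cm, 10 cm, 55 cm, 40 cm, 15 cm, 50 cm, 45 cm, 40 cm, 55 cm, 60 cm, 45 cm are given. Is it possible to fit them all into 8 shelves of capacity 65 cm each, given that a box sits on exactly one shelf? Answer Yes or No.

Total = 455 cm; ⌈455/65⌉ = 7.
9 boxes each exceed half the capacity and cannot share a shelf, forcing at least 9 shelves.
At least 9 shelves are required, but only 8 are allowed.

No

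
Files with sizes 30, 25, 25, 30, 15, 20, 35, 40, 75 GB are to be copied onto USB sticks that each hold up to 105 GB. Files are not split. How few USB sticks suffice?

3

Total = 75 + 40 + 35 + 30 + 30 + 25 + 25 + 20 + 15 = 295 GB.
Lower bound: ⌈295/105⌉ = 3 USB sticks.
A packing using 3 USB sticks:
  USB stick 1: 75 + 30 = 105
  USB stick 2: 40 + 35 + 30 = 105
  USB stick 3: 25 + 25 + 20 + 15 = 85
This matches the lower bound, so 3 is optimal.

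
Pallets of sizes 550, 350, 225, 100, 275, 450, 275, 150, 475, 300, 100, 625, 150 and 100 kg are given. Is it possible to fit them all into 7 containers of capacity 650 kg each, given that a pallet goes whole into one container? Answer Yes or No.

A valid assignment using 7 containers:
  container 1: 625 = 625
  container 2: 550 + 100 = 650
  container 3: 475 + 150 = 625
  container 4: 450 + 150 = 600
  container 5: 350 + 300 = 650
  container 6: 275 + 275 + 100 = 650
  container 7: 225 + 100 = 325
Every load is within 650 kg, so 7 containers suffice.

Yes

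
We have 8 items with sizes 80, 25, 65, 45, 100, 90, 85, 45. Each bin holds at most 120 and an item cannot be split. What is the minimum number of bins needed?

6

Total = 100 + 90 + 85 + 80 + 65 + 45 + 45 + 25 = 535.
Lower bound: ⌈535/120⌉ = 5 bins.
A packing using 6 bins:
  bin 1: 100 = 100
  bin 2: 90 + 25 = 115
  bin 3: 85 = 85
  bin 4: 80 = 80
  bin 5: 65 + 45 = 110
  bin 6: 45 = 45
No arrangement into 5 bins stays within capacity, so 6 is optimal.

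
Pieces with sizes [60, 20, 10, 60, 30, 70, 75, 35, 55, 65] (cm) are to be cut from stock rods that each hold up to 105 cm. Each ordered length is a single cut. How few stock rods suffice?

6

Total = 75 + 70 + 65 + 60 + 60 + 55 + 35 + 30 + 20 + 10 = 480 cm.
Lower bound: ⌈480/105⌉ = 5 stock rods.
Also, 6 pieces each exceed 105/2 cm, and no two of those can share a stock rod, so at least 6 stock rods are needed.
A packing using 6 stock rods:
  stock rod 1: 75 + 30 = 105
  stock rod 2: 70 + 35 = 105
  stock rod 3: 65 + 20 + 10 = 95
  stock rod 4: 60 = 60
  stock rod 5: 60 = 60
  stock rod 6: 55 = 55
This matches the lower bound, so 6 is optimal.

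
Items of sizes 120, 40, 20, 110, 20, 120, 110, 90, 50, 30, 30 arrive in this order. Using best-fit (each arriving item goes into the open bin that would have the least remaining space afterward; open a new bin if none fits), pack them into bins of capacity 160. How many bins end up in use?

5

  120 → bin 1 (new)  [load 120/160]
  40 → bin 1  [load 160/160]
  20 → bin 2 (new)  [load 20/160]
  110 → bin 2  [load 130/160]
  20 → bin 2  [load 150/160]
  120 → bin 3 (new)  [load 120/160]
  110 → bin 4 (new)  [load 110/160]
  90 → bin 5 (new)  [load 90/160]
  50 → bin 4  [load 160/160]
  30 → bin 3  [load 150/160]
  30 → bin 5  [load 120/160]
5 bins opened.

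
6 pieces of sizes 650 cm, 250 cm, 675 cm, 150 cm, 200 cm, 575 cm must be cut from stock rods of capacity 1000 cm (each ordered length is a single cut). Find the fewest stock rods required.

Total = 675 + 650 + 575 + 250 + 200 + 150 = 2500 cm.
Lower bound: ⌈2500/1000⌉ = 3 stock rods.
A packing using 3 stock rods:
  stock rod 1: 675 + 250 = 925
  stock rod 2: 650 + 200 + 150 = 1000
  stock rod 3: 575 = 575
This matches the lower bound, so 3 is optimal.

3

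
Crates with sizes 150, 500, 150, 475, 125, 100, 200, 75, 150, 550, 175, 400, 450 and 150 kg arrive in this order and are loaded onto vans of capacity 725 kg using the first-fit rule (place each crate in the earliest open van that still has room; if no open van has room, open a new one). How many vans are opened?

  150 → van 1 (new)  [load 150/725]
  500 → van 1  [load 650/725]
  150 → van 2 (new)  [load 150/725]
  475 → van 2  [load 625/725]
  125 → van 3 (new)  [load 125/725]
  100 → van 2  [load 725/725]
  200 → van 3  [load 325/725]
  75 → van 1  [load 725/725]
  150 → van 3  [load 475/725]
  550 → van 4 (new)  [load 550/725]
  175 → van 3  [load 650/725]
  400 → van 5 (new)  [load 400/725]
  450 → van 6 (new)  [load 450/725]
  150 → van 4  [load 700/725]
6 vans opened.

6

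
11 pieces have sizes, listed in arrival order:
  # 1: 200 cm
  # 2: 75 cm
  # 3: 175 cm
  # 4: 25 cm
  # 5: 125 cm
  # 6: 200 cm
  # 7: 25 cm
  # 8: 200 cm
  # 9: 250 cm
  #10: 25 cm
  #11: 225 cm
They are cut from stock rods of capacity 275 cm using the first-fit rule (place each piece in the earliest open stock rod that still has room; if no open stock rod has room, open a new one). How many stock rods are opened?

  200 → stock rod 1 (new)  [load 200/275]
  75 → stock rod 1  [load 275/275]
  175 → stock rod 2 (new)  [load 175/275]
  25 → stock rod 2  [load 200/275]
  125 → stock rod 3 (new)  [load 125/275]
  200 → stock rod 4 (new)  [load 200/275]
  25 → stock rod 2  [load 225/275]
  200 → stock rod 5 (new)  [load 200/275]
  250 → stock rod 6 (new)  [load 250/275]
  25 → stock rod 2  [load 250/275]
  225 → stock rod 7 (new)  [load 225/275]
7 stock rods opened.

7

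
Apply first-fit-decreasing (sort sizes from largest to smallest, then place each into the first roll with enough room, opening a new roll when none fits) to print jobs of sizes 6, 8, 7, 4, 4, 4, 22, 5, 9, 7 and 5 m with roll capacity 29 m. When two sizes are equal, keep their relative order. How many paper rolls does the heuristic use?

Sorted descending: 22, 9, 8, 7, 7, 6, 5, 5, 4, 4, 4.
  22 → roll 1 (new)  [load 22/29]
  9 → roll 2 (new)  [load 9/29]
  8 → roll 2  [load 17/29]
  7 → roll 1  [load 29/29]
  7 → roll 2  [load 24/29]
  6 → roll 3 (new)  [load 6/29]
  5 → roll 2  [load 29/29]
  5 → roll 3  [load 11/29]
  4 → roll 3  [load 15/29]
  4 → roll 3  [load 19/29]
  4 → roll 3  [load 23/29]
3 paper rolls opened.

3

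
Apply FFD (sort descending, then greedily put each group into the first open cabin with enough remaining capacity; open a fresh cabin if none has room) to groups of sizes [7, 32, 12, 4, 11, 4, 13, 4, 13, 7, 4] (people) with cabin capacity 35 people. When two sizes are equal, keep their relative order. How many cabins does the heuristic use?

4

Sorted descending: 32, 13, 13, 12, 11, 7, 7, 4, 4, 4, 4.
  32 → cabin 1 (new)  [load 32/35]
  13 → cabin 2 (new)  [load 13/35]
  13 → cabin 2  [load 26/35]
  12 → cabin 3 (new)  [load 12/35]
  11 → cabin 3  [load 23/35]
  7 → cabin 2  [load 33/35]
  7 → cabin 3  [load 30/35]
  4 → cabin 3  [load 34/35]
  4 → cabin 4 (new)  [load 4/35]
  4 → cabin 4  [load 8/35]
  4 → cabin 4  [load 12/35]
4 cabins opened.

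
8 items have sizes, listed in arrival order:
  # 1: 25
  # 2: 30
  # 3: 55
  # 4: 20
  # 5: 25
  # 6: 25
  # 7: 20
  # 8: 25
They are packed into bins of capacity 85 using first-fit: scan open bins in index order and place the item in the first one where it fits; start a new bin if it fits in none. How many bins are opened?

3

  25 → bin 1 (new)  [load 25/85]
  30 → bin 1  [load 55/85]
  55 → bin 2 (new)  [load 55/85]
  20 → bin 1  [load 75/85]
  25 → bin 2  [load 80/85]
  25 → bin 3 (new)  [load 25/85]
  20 → bin 3  [load 45/85]
  25 → bin 3  [load 70/85]
3 bins opened.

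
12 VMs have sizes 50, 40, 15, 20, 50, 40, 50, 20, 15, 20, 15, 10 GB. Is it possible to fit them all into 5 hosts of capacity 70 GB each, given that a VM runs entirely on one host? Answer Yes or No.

Yes

A valid assignment using 5 hosts:
  host 1: 50 + 20 = 70
  host 2: 50 + 20 = 70
  host 3: 50 + 20 = 70
  host 4: 40 + 15 + 15 = 70
  host 5: 40 + 15 + 10 = 65
Every load is within 70 GB, so 5 hosts suffice.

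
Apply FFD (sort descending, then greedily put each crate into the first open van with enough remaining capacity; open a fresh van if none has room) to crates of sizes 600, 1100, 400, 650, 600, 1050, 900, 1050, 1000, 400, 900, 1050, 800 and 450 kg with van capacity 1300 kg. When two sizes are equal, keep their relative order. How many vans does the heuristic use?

Sorted descending: 1100, 1050, 1050, 1050, 1000, 900, 900, 800, 650, 600, 600, 450, 400, 400.
  1100 → van 1 (new)  [load 1100/1300]
  1050 → van 2 (new)  [load 1050/1300]
  1050 → van 3 (new)  [load 1050/1300]
  1050 → van 4 (new)  [load 1050/1300]
  1000 → van 5 (new)  [load 1000/1300]
  900 → van 6 (new)  [load 900/1300]
  900 → van 7 (new)  [load 900/1300]
  800 → van 8 (new)  [load 800/1300]
  650 → van 9 (new)  [load 650/1300]
  600 → van 9  [load 1250/1300]
  600 → van 10 (new)  [load 600/1300]
  450 → van 8  [load 1250/1300]
  400 → van 6  [load 1300/1300]
  400 → van 7  [load 1300/1300]
10 vans opened.

10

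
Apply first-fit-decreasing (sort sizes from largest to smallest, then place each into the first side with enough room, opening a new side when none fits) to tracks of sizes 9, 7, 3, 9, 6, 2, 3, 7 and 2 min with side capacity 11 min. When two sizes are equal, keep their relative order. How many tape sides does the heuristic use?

5

Sorted descending: 9, 9, 7, 7, 6, 3, 3, 2, 2.
  9 → side 1 (new)  [load 9/11]
  9 → side 2 (new)  [load 9/11]
  7 → side 3 (new)  [load 7/11]
  7 → side 4 (new)  [load 7/11]
  6 → side 5 (new)  [load 6/11]
  3 → side 3  [load 10/11]
  3 → side 4  [load 10/11]
  2 → side 1  [load 11/11]
  2 → side 2  [load 11/11]
5 tape sides opened.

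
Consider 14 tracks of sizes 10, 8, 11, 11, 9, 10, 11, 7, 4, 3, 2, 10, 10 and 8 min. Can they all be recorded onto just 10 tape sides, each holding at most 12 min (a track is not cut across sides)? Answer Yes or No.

No

Total = 114 min; ⌈114/12⌉ = 10.
11 tracks each exceed half the capacity and cannot share a side, forcing at least 11 tape sides.
At least 11 tape sides are required, but only 10 are allowed.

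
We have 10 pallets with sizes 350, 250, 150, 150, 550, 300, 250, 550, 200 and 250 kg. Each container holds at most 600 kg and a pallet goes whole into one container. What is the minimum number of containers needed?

Total = 550 + 550 + 350 + 300 + 250 + 250 + 250 + 200 + 150 + 150 = 3000 kg.
Lower bound: ⌈3000/600⌉ = 5 containers.
A packing using 6 containers:
  container 1: 550 = 550
  container 2: 550 = 550
  container 3: 350 + 250 = 600
  container 4: 300 + 250 = 550
  container 5: 250 + 200 + 150 = 600
  container 6: 150 = 150
No arrangement into 5 containers stays within capacity, so 6 is optimal.

6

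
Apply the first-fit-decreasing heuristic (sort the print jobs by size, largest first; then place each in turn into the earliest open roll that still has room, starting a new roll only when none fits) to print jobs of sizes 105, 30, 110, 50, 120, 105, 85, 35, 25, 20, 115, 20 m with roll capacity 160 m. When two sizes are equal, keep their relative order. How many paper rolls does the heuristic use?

6

Sorted descending: 120, 115, 110, 105, 105, 85, 50, 35, 30, 25, 20, 20.
  120 → roll 1 (new)  [load 120/160]
  115 → roll 2 (new)  [load 115/160]
  110 → roll 3 (new)  [load 110/160]
  105 → roll 4 (new)  [load 105/160]
  105 → roll 5 (new)  [load 105/160]
  85 → roll 6 (new)  [load 85/160]
  50 → roll 3  [load 160/160]
  35 → roll 1  [load 155/160]
  30 → roll 2  [load 145/160]
  25 → roll 4  [load 130/160]
  20 → roll 4  [load 150/160]
  20 → roll 5  [load 125/160]
6 paper rolls opened.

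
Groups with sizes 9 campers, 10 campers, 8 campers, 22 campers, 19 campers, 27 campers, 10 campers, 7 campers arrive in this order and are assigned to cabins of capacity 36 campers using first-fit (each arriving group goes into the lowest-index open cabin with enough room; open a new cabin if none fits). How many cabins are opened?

4

  9 → cabin 1 (new)  [load 9/36]
  10 → cabin 1  [load 19/36]
  8 → cabin 1  [load 27/36]
  22 → cabin 2 (new)  [load 22/36]
  19 → cabin 3 (new)  [load 19/36]
  27 → cabin 4 (new)  [load 27/36]
  10 → cabin 2  [load 32/36]
  7 → cabin 1  [load 34/36]
4 cabins opened.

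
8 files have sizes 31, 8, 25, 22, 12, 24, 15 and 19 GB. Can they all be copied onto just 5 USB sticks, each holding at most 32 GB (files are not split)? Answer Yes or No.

Total = 156 GB; ⌈156/32⌉ = 5.
The bound of 5 does not rule out 5, but exhaustive search shows no assignment into 5 USB sticks of capacity 32 GB exists — the minimum is 6.

No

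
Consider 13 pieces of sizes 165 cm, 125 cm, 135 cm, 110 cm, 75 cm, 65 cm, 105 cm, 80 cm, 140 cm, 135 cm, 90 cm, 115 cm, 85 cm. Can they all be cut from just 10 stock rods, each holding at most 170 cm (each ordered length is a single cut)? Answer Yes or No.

A valid assignment using 10 stock rods:
  stock rod 1: 165 = 165
  stock rod 2: 140 = 140
  stock rod 3: 135 = 135
  stock rod 4: 135 = 135
  stock rod 5: 125 = 125
  stock rod 6: 115 = 115
  stock rod 7: 110 = 110
  stock rod 8: 105 + 65 = 170
  stock rod 9: 90 + 80 = 170
  stock rod 10: 85 + 75 = 160
Every load is within 170 cm, so 10 stock rods suffice.

Yes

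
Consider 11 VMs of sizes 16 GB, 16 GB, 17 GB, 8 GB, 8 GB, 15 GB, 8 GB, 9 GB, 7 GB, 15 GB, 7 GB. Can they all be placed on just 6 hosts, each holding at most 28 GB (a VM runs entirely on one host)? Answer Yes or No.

Yes

A valid assignment using 6 hosts:
  host 1: 17 + 9 = 26
  host 2: 16 + 8 = 24
  host 3: 16 + 8 = 24
  host 4: 15 + 8 = 23
  host 5: 15 + 7 = 22
  host 6: 7 = 7
Every load is within 28 GB, so 6 hosts suffice.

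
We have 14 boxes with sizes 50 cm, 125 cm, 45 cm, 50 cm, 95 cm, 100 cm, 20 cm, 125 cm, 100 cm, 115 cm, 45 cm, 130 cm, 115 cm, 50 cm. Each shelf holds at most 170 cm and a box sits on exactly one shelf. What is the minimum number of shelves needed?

8

Total = 130 + 125 + 125 + 115 + 115 + 100 + 100 + 95 + 50 + 50 + 50 + 45 + 45 + 20 = 1165 cm.
Lower bound: ⌈1165/170⌉ = 7 shelves.
Also, 8 boxes each exceed 85 cm, and no two of those can share a shelf, so at least 8 shelves are needed.
A packing using 8 shelves:
  shelf 1: 130 + 20 = 150
  shelf 2: 125 + 45 = 170
  shelf 3: 125 + 45 = 170
  shelf 4: 115 + 50 = 165
  shelf 5: 115 + 50 = 165
  shelf 6: 100 + 50 = 150
  shelf 7: 100 = 100
  shelf 8: 95 = 95
This matches the lower bound, so 8 is optimal.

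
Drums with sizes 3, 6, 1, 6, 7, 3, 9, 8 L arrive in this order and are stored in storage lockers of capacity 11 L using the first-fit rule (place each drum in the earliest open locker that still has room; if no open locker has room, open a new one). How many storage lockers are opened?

5

  3 → locker 1 (new)  [load 3/11]
  6 → locker 1  [load 9/11]
  1 → locker 1  [load 10/11]
  6 → locker 2 (new)  [load 6/11]
  7 → locker 3 (new)  [load 7/11]
  3 → locker 2  [load 9/11]
  9 → locker 4 (new)  [load 9/11]
  8 → locker 5 (new)  [load 8/11]
5 storage lockers opened.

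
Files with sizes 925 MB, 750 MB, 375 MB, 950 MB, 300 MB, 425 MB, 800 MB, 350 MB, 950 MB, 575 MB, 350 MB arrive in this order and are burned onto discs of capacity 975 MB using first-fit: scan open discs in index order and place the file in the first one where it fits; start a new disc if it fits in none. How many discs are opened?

8

  925 → disc 1 (new)  [load 925/975]
  750 → disc 2 (new)  [load 750/975]
  375 → disc 3 (new)  [load 375/975]
  950 → disc 4 (new)  [load 950/975]
  300 → disc 3  [load 675/975]
  425 → disc 5 (new)  [load 425/975]
  800 → disc 6 (new)  [load 800/975]
  350 → disc 5  [load 775/975]
  950 → disc 7 (new)  [load 950/975]
  575 → disc 8 (new)  [load 575/975]
  350 → disc 8  [load 925/975]
8 discs opened.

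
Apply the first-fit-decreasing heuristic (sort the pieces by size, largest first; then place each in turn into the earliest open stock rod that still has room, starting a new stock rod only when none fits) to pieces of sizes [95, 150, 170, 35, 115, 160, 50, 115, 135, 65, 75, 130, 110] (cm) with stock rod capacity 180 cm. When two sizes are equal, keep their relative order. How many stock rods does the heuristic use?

9

Sorted descending: 170, 160, 150, 135, 130, 115, 115, 110, 95, 75, 65, 50, 35.
  170 → stock rod 1 (new)  [load 170/180]
  160 → stock rod 2 (new)  [load 160/180]
  150 → stock rod 3 (new)  [load 150/180]
  135 → stock rod 4 (new)  [load 135/180]
  130 → stock rod 5 (new)  [load 130/180]
  115 → stock rod 6 (new)  [load 115/180]
  115 → stock rod 7 (new)  [load 115/180]
  110 → stock rod 8 (new)  [load 110/180]
  95 → stock rod 9 (new)  [load 95/180]
  75 → stock rod 9  [load 170/180]
  65 → stock rod 6  [load 180/180]
  50 → stock rod 5  [load 180/180]
  35 → stock rod 4  [load 170/180]
9 stock rods opened.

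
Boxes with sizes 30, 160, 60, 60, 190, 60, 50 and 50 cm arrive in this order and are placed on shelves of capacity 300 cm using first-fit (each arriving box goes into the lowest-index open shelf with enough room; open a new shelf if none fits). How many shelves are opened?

3

  30 → shelf 1 (new)  [load 30/300]
  160 → shelf 1  [load 190/300]
  60 → shelf 1  [load 250/300]
  60 → shelf 2 (new)  [load 60/300]
  190 → shelf 2  [load 250/300]
  60 → shelf 3 (new)  [load 60/300]
  50 → shelf 1  [load 300/300]
  50 → shelf 2  [load 300/300]
3 shelves opened.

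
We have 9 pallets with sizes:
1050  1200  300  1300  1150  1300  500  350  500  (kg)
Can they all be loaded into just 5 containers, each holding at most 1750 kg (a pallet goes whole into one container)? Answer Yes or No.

A valid assignment using 5 containers:
  container 1: 1300 + 350 = 1650
  container 2: 1300 + 300 = 1600
  container 3: 1200 + 500 = 1700
  container 4: 1150 + 500 = 1650
  container 5: 1050 = 1050
Every load is within 1750 kg, so 5 containers suffice.

Yes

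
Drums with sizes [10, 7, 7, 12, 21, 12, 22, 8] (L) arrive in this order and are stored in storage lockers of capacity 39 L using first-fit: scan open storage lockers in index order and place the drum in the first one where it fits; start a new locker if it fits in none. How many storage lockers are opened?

3

  10 → locker 1 (new)  [load 10/39]
  7 → locker 1  [load 17/39]
  7 → locker 1  [load 24/39]
  12 → locker 1  [load 36/39]
  21 → locker 2 (new)  [load 21/39]
  12 → locker 2  [load 33/39]
  22 → locker 3 (new)  [load 22/39]
  8 → locker 3  [load 30/39]
3 storage lockers opened.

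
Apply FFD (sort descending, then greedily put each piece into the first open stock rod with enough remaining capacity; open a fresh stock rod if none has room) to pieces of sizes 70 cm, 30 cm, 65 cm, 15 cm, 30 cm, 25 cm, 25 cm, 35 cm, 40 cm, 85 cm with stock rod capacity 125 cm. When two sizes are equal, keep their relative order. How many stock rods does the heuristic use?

Sorted descending: 85, 70, 65, 40, 35, 30, 30, 25, 25, 15.
  85 → stock rod 1 (new)  [load 85/125]
  70 → stock rod 2 (new)  [load 70/125]
  65 → stock rod 3 (new)  [load 65/125]
  40 → stock rod 1  [load 125/125]
  35 → stock rod 2  [load 105/125]
  30 → stock rod 3  [load 95/125]
  30 → stock rod 3  [load 125/125]
  25 → stock rod 4 (new)  [load 25/125]
  25 → stock rod 4  [load 50/125]
  15 → stock rod 2  [load 120/125]
4 stock rods opened.

4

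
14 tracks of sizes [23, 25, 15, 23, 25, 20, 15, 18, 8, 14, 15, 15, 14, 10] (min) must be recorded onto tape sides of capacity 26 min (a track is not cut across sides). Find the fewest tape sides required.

12

Total = 25 + 25 + 23 + 23 + 20 + 18 + 15 + 15 + 15 + 15 + 14 + 14 + 10 + 8 = 240 min.
Lower bound: ⌈240/26⌉ = 10 tape sides.
Also, 12 tracks each exceed 13 min, and no two of those can share a side, so at least 12 tape sides are needed.
A packing using 12 tape sides:
  side 1: 25 = 25
  side 2: 25 = 25
  side 3: 23 = 23
  side 4: 23 = 23
  side 5: 20 = 20
  side 6: 18 + 8 = 26
  side 7: 15 + 10 = 25
  side 8: 15 = 15
  side 9: 15 = 15
  side 10: 15 = 15
  side 11: 14 = 14
  side 12: 14 = 14
This matches the lower bound, so 12 is optimal.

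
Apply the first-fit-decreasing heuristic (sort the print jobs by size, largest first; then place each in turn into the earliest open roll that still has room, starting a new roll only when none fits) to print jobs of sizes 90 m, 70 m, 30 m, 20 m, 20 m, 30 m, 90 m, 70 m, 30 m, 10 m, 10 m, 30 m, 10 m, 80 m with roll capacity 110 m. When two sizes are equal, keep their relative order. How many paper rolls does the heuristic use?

6

Sorted descending: 90, 90, 80, 70, 70, 30, 30, 30, 30, 20, 20, 10, 10, 10.
  90 → roll 1 (new)  [load 90/110]
  90 → roll 2 (new)  [load 90/110]
  80 → roll 3 (new)  [load 80/110]
  70 → roll 4 (new)  [load 70/110]
  70 → roll 5 (new)  [load 70/110]
  30 → roll 3  [load 110/110]
  30 → roll 4  [load 100/110]
  30 → roll 5  [load 100/110]
  30 → roll 6 (new)  [load 30/110]
  20 → roll 1  [load 110/110]
  20 → roll 2  [load 110/110]
  10 → roll 4  [load 110/110]
  10 → roll 5  [load 110/110]
  10 → roll 6  [load 40/110]
6 paper rolls opened.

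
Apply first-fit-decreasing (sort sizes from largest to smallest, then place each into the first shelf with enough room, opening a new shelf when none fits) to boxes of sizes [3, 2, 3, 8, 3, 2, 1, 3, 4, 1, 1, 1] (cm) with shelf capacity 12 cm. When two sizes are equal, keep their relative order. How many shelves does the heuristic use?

3

Sorted descending: 8, 4, 3, 3, 3, 3, 2, 2, 1, 1, 1, 1.
  8 → shelf 1 (new)  [load 8/12]
  4 → shelf 1  [load 12/12]
  3 → shelf 2 (new)  [load 3/12]
  3 → shelf 2  [load 6/12]
  3 → shelf 2  [load 9/12]
  3 → shelf 2  [load 12/12]
  2 → shelf 3 (new)  [load 2/12]
  2 → shelf 3  [load 4/12]
  1 → shelf 3  [load 5/12]
  1 → shelf 3  [load 6/12]
  1 → shelf 3  [load 7/12]
  1 → shelf 3  [load 8/12]
3 shelves opened.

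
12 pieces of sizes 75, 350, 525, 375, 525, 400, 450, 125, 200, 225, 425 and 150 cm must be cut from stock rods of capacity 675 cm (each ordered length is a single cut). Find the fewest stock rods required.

Total = 525 + 525 + 450 + 425 + 400 + 375 + 350 + 225 + 200 + 150 + 125 + 75 = 3825 cm.
Lower bound: ⌈3825/675⌉ = 6 stock rods.
Also, 7 pieces each exceed 675/2 cm, and no two of those can share a stock rod, so at least 7 stock rods are needed.
A packing using 7 stock rods:
  stock rod 1: 525 + 150 = 675
  stock rod 2: 525 + 125 = 650
  stock rod 3: 450 + 225 = 675
  stock rod 4: 425 + 200 = 625
  stock rod 5: 400 + 75 = 475
  stock rod 6: 375 = 375
  stock rod 7: 350 = 350
This matches the lower bound, so 7 is optimal.

7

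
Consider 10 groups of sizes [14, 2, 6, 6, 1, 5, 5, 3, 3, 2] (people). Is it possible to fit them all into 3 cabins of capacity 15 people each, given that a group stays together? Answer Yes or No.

No

Total = 47 people; ⌈47/15⌉ = 4.
At least 4 cabins are required, but only 3 are allowed.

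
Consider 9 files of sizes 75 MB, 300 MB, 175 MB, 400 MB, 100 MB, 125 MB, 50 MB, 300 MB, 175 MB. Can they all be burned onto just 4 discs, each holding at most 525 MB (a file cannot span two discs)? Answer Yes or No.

A valid assignment using 4 discs:
  disc 1: 400 + 125 = 525
  disc 2: 300 + 175 + 50 = 525
  disc 3: 300 + 175 = 475
  disc 4: 100 + 75 = 175
Every load is within 525 MB, so 4 discs suffice.

Yes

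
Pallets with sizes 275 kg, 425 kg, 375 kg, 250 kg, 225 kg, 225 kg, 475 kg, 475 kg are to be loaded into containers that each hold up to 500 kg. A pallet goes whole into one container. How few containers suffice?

6

Total = 475 + 475 + 425 + 375 + 275 + 250 + 225 + 225 = 2725 kg.
Lower bound: ⌈2725/500⌉ = 6 containers.
A packing using 6 containers:
  container 1: 475 = 475
  container 2: 475 = 475
  container 3: 425 = 425
  container 4: 375 = 375
  container 5: 275 + 225 = 500
  container 6: 250 + 225 = 475
This matches the lower bound, so 6 is optimal.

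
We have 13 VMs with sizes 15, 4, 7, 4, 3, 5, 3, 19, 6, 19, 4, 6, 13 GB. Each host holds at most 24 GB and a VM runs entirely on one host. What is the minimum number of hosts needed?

5

Total = 19 + 19 + 15 + 13 + 7 + 6 + 6 + 5 + 4 + 4 + 4 + 3 + 3 = 108 GB.
Lower bound: ⌈108/24⌉ = 5 hosts.
A packing using 5 hosts:
  host 1: 19 + 5 = 24
  host 2: 19 + 4 = 23
  host 3: 15 + 7 = 22
  host 4: 13 + 6 + 4 = 23
  host 5: 6 + 4 + 3 + 3 = 16
This matches the lower bound, so 5 is optimal.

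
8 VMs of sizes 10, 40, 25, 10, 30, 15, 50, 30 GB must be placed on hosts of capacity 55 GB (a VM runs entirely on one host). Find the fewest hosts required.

Total = 50 + 40 + 30 + 30 + 25 + 15 + 10 + 10 = 210 GB.
Lower bound: ⌈210/55⌉ = 4 hosts.
A packing using 4 hosts:
  host 1: 50 = 50
  host 2: 40 + 15 = 55
  host 3: 30 + 25 = 55
  host 4: 30 + 10 + 10 = 50
This matches the lower bound, so 4 is optimal.

4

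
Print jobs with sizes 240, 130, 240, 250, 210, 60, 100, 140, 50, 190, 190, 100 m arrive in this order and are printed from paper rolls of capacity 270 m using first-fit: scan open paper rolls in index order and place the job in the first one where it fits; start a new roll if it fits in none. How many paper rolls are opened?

  240 → roll 1 (new)  [load 240/270]
  130 → roll 2 (new)  [load 130/270]
  240 → roll 3 (new)  [load 240/270]
  250 → roll 4 (new)  [load 250/270]
  210 → roll 5 (new)  [load 210/270]
  60 → roll 2  [load 190/270]
  100 → roll 6 (new)  [load 100/270]
  140 → roll 6  [load 240/270]
  50 → roll 2  [load 240/270]
  190 → roll 7 (new)  [load 190/270]
  190 → roll 8 (new)  [load 190/270]
  100 → roll 9 (new)  [load 100/270]
9 paper rolls opened.

9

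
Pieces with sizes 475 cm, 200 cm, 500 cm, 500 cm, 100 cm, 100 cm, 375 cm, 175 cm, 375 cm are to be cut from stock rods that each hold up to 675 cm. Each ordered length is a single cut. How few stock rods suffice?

5

Total = 500 + 500 + 475 + 375 + 375 + 200 + 175 + 100 + 100 = 2800 cm.
Lower bound: ⌈2800/675⌉ = 5 stock rods.
A packing using 5 stock rods:
  stock rod 1: 500 + 175 = 675
  stock rod 2: 500 + 100 = 600
  stock rod 3: 475 + 200 = 675
  stock rod 4: 375 + 100 = 475
  stock rod 5: 375 = 375
This matches the lower bound, so 5 is optimal.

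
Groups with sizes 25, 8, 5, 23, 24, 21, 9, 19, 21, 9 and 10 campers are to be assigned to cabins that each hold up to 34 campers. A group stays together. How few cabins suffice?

6

Total = 25 + 24 + 23 + 21 + 21 + 19 + 10 + 9 + 9 + 8 + 5 = 174 campers.
Lower bound: ⌈174/34⌉ = 6 cabins.
A packing using 6 cabins:
  cabin 1: 25 + 9 = 34
  cabin 2: 24 + 10 = 34
  cabin 3: 23 + 9 = 32
  cabin 4: 21 + 8 + 5 = 34
  cabin 5: 21 = 21
  cabin 6: 19 = 19
This matches the lower bound, so 6 is optimal.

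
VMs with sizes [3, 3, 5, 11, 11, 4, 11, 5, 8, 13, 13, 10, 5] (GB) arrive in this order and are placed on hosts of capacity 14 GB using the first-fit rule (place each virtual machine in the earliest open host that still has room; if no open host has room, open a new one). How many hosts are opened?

9

  3 → host 1 (new)  [load 3/14]
  3 → host 1  [load 6/14]
  5 → host 1  [load 11/14]
  11 → host 2 (new)  [load 11/14]
  11 → host 3 (new)  [load 11/14]
  4 → host 4 (new)  [load 4/14]
  11 → host 5 (new)  [load 11/14]
  5 → host 4  [load 9/14]
  8 → host 6 (new)  [load 8/14]
  13 → host 7 (new)  [load 13/14]
  13 → host 8 (new)  [load 13/14]
  10 → host 9 (new)  [load 10/14]
  5 → host 4  [load 14/14]
9 hosts opened.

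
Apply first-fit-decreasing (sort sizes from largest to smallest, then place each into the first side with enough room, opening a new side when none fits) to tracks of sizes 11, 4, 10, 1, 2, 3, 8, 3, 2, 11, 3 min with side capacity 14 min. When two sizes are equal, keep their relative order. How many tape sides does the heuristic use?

Sorted descending: 11, 11, 10, 8, 4, 3, 3, 3, 2, 2, 1.
  11 → side 1 (new)  [load 11/14]
  11 → side 2 (new)  [load 11/14]
  10 → side 3 (new)  [load 10/14]
  8 → side 4 (new)  [load 8/14]
  4 → side 3  [load 14/14]
  3 → side 1  [load 14/14]
  3 → side 2  [load 14/14]
  3 → side 4  [load 11/14]
  2 → side 4  [load 13/14]
  2 → side 5 (new)  [load 2/14]
  1 → side 4  [load 14/14]
5 tape sides opened.

5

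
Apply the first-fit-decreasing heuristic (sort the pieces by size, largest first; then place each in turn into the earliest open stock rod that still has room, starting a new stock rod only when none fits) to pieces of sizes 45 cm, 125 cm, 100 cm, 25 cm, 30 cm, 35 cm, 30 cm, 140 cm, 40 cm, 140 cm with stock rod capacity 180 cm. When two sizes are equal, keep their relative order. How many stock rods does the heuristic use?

Sorted descending: 140, 140, 125, 100, 45, 40, 35, 30, 30, 25.
  140 → stock rod 1 (new)  [load 140/180]
  140 → stock rod 2 (new)  [load 140/180]
  125 → stock rod 3 (new)  [load 125/180]
  100 → stock rod 4 (new)  [load 100/180]
  45 → stock rod 3  [load 170/180]
  40 → stock rod 1  [load 180/180]
  35 → stock rod 2  [load 175/180]
  30 → stock rod 4  [load 130/180]
  30 → stock rod 4  [load 160/180]
  25 → stock rod 5 (new)  [load 25/180]
5 stock rods opened.

5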